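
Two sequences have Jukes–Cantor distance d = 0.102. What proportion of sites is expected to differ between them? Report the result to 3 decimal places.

0.095

p = (3/4)(1 − e^(−4d/3)) = 0.75 × (1 − e^(-0.136)) = 0.75 × (1 − 0.872843) = 0.095368.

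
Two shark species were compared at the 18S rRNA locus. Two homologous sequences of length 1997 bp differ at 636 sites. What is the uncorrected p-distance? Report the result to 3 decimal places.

0.318

p = 636/1997 = 0.318477… ≈ 0.318 (to 3 d.p.).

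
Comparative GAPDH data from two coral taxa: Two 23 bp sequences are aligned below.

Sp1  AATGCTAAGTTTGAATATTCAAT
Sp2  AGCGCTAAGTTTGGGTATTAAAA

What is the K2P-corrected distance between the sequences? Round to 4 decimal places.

Of 23 sites, 4 differences are transitions and 2 are transversions, so P = 4/23 ≈ 0.173913 and Q = 2/23 ≈ 0.086957.
Under the Kimura two-parameter model, d = −½ ln(1 − 2P − Q) − ¼ ln(1 − 2Q).
1 − 2P − Q = 0.565217, giving −½ ln(0.565217) = 0.285273.
1 − 2Q = 0.826086, giving −¼ ln(0.826086) = 0.047764.
d = 0.285273 + 0.047764 = 0.333037.

0.3330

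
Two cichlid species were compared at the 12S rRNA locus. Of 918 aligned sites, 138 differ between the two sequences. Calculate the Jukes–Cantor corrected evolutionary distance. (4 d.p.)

p = 138/918 ≈ 0.150327.
d = −(3/4) ln(1 − 4p/3) = −0.75 ln(1 − 0.200436) = −0.75 ln(0.799564)
  = −0.75 × (-0.223689) = 0.167767 substitutions/site.

0.1678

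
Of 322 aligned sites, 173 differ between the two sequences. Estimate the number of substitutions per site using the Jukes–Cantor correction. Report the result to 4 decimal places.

p = 173/322 ≈ 0.537267.
d = −(3/4) ln(1 − 4p/3) = −0.75 ln(1 − 0.716356) = −0.75 ln(0.283644)
  = −0.75 × (-1.260035) = 0.945026 substitutions/site.

0.9450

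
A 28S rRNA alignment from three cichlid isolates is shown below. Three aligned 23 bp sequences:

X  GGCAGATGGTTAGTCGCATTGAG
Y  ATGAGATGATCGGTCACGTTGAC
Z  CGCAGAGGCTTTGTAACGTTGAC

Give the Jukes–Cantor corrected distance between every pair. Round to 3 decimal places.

X–Y: 9/23 sites differ → p ≈ 0.391304, d = −0.75 ln(1 − 0.521739) = 0.553199 ≈ 0.553.
X–Z: 8/23 sites differ → p ≈ 0.347826, d = −0.75 ln(1 − 0.463768) = 0.467391 ≈ 0.467.
Y–Z: 8/23 sites differ → p ≈ 0.347826, d = −0.75 ln(1 − 0.463768) = 0.467391 ≈ 0.467.

d(X,Y) = 0.553, d(X,Z) = 0.467, d(Y,Z) = 0.467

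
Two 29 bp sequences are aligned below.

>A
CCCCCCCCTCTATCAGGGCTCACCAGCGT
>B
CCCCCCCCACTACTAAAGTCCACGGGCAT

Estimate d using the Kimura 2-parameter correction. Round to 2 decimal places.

0.52

Of 29 sites, 8 differences are transitions and 2 are transversions, so P = 8/29 ≈ 0.275862 and Q = 2/29 ≈ 0.068966.
Under the Kimura two-parameter model, d = −½ ln(1 − 2P − Q) − ¼ ln(1 − 2Q).
1 − 2P − Q = 0.37931, giving −½ ln(0.37931) = 0.484701.
1 − 2Q = 0.862068, giving −¼ ln(0.862068) = 0.037105.
d = 0.484701 + 0.037105 = 0.521806.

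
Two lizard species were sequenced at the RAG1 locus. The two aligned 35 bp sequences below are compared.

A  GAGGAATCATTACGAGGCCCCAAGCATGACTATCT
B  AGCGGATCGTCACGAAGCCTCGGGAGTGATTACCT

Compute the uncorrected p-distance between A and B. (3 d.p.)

0.400

The sequences differ at 14 of 35 positions.
p = 14/35 = 0.400.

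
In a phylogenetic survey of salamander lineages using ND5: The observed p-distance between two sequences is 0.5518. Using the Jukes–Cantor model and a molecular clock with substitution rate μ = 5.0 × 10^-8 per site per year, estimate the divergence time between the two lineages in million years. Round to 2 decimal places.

9.98

d = −(3/4) ln(1 − 4p/3) = −0.75 ln(1 − 0.735733) = −0.75 ln(0.264267)
  = −0.75 × (-1.330795) = 0.998096 substitutions/site.
Under a molecular clock d = 2μt, so t = d/(2μ) = 0.998096 / (2 × 5.0 × 10^-8) = 9.98 million years.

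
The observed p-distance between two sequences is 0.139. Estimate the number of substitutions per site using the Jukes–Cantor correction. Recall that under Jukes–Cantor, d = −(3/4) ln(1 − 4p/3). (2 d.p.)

0.15

d = −(3/4) ln(1 − 4p/3) = −0.75 ln(1 − 0.185333) = −0.75 ln(0.814667)
  = −0.75 × (-0.204976) = 0.153732 substitutions/site.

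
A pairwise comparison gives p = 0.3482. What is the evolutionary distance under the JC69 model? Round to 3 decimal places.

0.468

d = −(3/4) ln(1 − 4p/3) = −0.75 ln(1 − 0.464267) = −0.75 ln(0.535733)
  = −0.75 × (-0.624119) = 0.468089 substitutions/site.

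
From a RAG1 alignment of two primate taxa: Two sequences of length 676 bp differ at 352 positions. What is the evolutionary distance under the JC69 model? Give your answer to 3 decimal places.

p = 352/676 ≈ 0.52071.
d = −(3/4) ln(1 − 4p/3) = −0.75 ln(1 − 0.69428) = −0.75 ln(0.30572)
  = −0.75 × (-1.185086) = 0.888815 substitutions/site.

0.889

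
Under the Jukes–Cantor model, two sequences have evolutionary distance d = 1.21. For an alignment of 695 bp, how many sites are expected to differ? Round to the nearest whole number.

Invert JC69: p = (3/4)(1 − e^(−4d/3)) = 0.75 × (1 − e^(-1.613333)) = 0.75 × (1 − 0.199222) = 0.600584.
Expected differing sites = pL ≈ 0.600584 × 695 = 417.40588 ≈ 417.

417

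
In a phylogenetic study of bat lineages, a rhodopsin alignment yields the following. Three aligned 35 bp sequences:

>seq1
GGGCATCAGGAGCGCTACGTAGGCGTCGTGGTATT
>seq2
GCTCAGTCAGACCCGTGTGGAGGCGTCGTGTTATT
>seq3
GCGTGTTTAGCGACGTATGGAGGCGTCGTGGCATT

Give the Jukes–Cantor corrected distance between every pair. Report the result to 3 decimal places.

d(seq1,seq2) = 0.513, d(seq1,seq3) = 0.513, d(seq2,seq3) = 0.407

seq1–seq2: 13/35 sites differ → p ≈ 0.371429, d = −0.75 ln(1 − 0.495239) = 0.512753 ≈ 0.513.
seq1–seq3: 13/35 sites differ → p ≈ 0.371429, d = −0.75 ln(1 − 0.495239) = 0.512753 ≈ 0.513.
seq2–seq3: 11/35 sites differ → p ≈ 0.314286, d = −0.75 ln(1 − 0.419048) = 0.407315 ≈ 0.407.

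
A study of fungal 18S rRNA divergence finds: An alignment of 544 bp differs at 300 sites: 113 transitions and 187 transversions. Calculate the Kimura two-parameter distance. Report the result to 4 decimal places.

P = 113/544 ≈ 0.207721 and Q = 187/544 = 0.34375.
Under the Kimura two-parameter model, d = −½ ln(1 − 2P − Q) − ¼ ln(1 − 2Q).
1 − 2P − Q = 0.240808, giving −½ ln(0.240808) = 0.711878.
1 − 2Q = 0.3125, giving −¼ ln(0.3125) = 0.290788.
d = 0.711878 + 0.290788 = 1.002666.

1.0027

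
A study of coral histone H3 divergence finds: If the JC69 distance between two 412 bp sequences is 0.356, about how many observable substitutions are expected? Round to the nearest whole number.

Invert JC69: p = (3/4)(1 − e^(−4d/3)) = 0.75 × (1 − e^(-0.474667)) = 0.75 × (1 − 0.622092) = 0.283431.
Expected differing sites = pL ≈ 0.283431 × 412 = 116.773572 ≈ 117.

117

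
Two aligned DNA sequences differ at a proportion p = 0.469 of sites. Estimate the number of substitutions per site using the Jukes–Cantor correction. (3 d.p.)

0.736

d = −(3/4) ln(1 − 4p/3) = −0.75 ln(1 − 0.625333) = −0.75 ln(0.374667)
  = −0.75 × (-0.981718) = 0.736289 substitutions/site.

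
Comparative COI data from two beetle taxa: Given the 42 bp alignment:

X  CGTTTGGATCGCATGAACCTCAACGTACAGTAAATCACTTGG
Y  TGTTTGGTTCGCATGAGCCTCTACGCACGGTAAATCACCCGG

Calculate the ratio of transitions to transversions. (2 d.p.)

3.00

Transitions are A↔G and C↔T; transversions are all other mismatches.
Transitions: 6. Transversions: 2.
R = 6/2 = 3.00.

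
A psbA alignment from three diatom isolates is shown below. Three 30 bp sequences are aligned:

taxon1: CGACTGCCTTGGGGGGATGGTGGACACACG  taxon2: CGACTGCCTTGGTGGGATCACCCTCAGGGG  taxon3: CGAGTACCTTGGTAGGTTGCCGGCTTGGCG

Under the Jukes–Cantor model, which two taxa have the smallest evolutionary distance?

taxon1–taxon2: 10/30 differ, p = 0.333, d = 0.441.
taxon1–taxon3: 12/30 differ, p = 0.400, d = 0.572.
taxon2–taxon3: 12/30 differ, p = 0.400, d = 0.572.
The smallest distance is between taxon1 and taxon2.

taxon1 and taxon2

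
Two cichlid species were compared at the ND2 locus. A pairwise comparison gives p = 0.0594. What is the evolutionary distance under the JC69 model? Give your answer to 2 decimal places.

0.06

d = −(3/4) ln(1 − 4p/3) = −0.75 ln(1 − 0.0792) = −0.75 ln(0.9208)
  = −0.75 × (-0.082512) = 0.061884 substitutions/site.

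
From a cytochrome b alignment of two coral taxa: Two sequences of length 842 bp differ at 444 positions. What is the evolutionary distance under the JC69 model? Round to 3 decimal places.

p = 444/842 ≈ 0.527316.
d = −(3/4) ln(1 − 4p/3) = −0.75 ln(1 − 0.703088) = −0.75 ln(0.296912)
  = −0.75 × (-1.214319) = 0.910739 substitutions/site.

0.911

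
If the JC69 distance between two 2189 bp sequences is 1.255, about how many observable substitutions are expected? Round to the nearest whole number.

1334

Invert JC69: p = (3/4)(1 − e^(−4d/3)) = 0.75 × (1 − e^(-1.673333)) = 0.75 × (1 − 0.187621) = 0.609284.
Expected differing sites = pL ≈ 0.609284 × 2189 = 1333.722676 ≈ 1334.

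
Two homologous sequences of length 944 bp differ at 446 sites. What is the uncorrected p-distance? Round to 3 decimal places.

0.472

p = 446/944 = 0.472457… ≈ 0.472 (to 3 d.p.).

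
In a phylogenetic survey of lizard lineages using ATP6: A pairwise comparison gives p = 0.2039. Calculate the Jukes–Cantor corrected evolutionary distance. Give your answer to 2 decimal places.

d = −(3/4) ln(1 − 4p/3) = −0.75 ln(1 − 0.271867) = −0.75 ln(0.728133)
  = −0.75 × (-0.317272) = 0.237954 substitutions/site.

0.24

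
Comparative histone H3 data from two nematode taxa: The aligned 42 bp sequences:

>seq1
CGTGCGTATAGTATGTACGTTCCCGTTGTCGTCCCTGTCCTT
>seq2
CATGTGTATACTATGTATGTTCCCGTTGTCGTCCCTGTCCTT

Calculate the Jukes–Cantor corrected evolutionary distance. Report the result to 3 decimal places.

0.102

The sequences differ at 4 of 42 sites (2, 5, 11, 18), so p = 4/42 ≈ 0.095238.
d = −(3/4) ln(1 − 4p/3) = −0.75 ln(1 − 0.126984) = −0.75 ln(0.873016)
  = −0.75 × (-0.135801) = 0.101851 substitutions/site.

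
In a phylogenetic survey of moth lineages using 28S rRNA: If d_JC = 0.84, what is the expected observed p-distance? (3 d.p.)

0.505

p = (3/4)(1 − e^(−4d/3)) = 0.75 × (1 − e^(-1.12)) = 0.75 × (1 − 0.326280) = 0.505290.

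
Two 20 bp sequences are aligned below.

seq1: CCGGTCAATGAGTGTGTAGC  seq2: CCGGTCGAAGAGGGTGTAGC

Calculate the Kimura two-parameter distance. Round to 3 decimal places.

0.167

Of 20 sites, 1 differences are transitions and 2 are transversions, so P = 1/20 = 0.05 and Q = 2/20 = 0.1.
Under the Kimura two-parameter model, d = −½ ln(1 − 2P − Q) − ¼ ln(1 − 2Q).
1 − 2P − Q = 0.8, giving −½ ln(0.8) = 0.111572.
1 − 2Q = 0.8, giving −¼ ln(0.8) = 0.055786.
d = 0.111572 + 0.055786 = 0.167358.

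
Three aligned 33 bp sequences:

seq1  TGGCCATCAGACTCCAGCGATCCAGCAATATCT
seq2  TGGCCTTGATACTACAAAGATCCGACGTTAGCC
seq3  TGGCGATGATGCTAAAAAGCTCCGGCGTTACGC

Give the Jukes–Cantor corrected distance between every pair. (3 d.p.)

d(seq1,seq2) = 0.497, d(seq1,seq3) = 0.699, d(seq2,seq3) = 0.293

seq1–seq2: 12/33 sites differ → p ≈ 0.363636, d = −0.75 ln(1 − 0.484848) = 0.497470 ≈ 0.497.
seq1–seq3: 15/33 sites differ → p ≈ 0.454545, d = −0.75 ln(1 − 0.60606) = 0.698667 ≈ 0.699.
seq2–seq3: 8/33 sites differ → p ≈ 0.242424, d = −0.75 ln(1 − 0.323232) = 0.292820 ≈ 0.293.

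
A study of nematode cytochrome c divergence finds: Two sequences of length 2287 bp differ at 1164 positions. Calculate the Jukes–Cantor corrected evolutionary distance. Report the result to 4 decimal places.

p = 1164/2287 ≈ 0.508964.
d = −(3/4) ln(1 − 4p/3) = −0.75 ln(1 − 0.678619) = −0.75 ln(0.321381)
  = −0.75 × (-1.135128) = 0.851346 substitutions/site.

0.8513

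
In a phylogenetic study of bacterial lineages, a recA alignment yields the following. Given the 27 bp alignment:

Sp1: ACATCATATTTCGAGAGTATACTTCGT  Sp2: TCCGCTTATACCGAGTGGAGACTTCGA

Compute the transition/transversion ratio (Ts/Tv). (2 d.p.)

Transitions are A↔G and C↔T; transversions are all other mismatches.
Transitions: 1. Transversions: 9.
R = 1/9 = 0.111111… ≈ 0.11 (to 2 d.p.).

0.11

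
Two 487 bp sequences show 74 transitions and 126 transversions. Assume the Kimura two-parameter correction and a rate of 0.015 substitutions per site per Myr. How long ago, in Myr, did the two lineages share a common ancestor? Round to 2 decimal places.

P = 74/487 ≈ 0.151951 and Q = 126/487 ≈ 0.258727.
Under the Kimura two-parameter model, d = −½ ln(1 − 2P − Q) − ¼ ln(1 − 2Q).
1 − 2P − Q = 0.437371, giving −½ ln(0.437371) = 0.413487.
1 − 2Q = 0.482546, giving −¼ ln(0.482546) = 0.182170.
d = 0.413487 + 0.182170 = 0.595657.
Under a molecular clock d = 2μt, so t = d/(2μ) = 0.595657 / (2 × 0.015) = 19.86 Myr.

19.86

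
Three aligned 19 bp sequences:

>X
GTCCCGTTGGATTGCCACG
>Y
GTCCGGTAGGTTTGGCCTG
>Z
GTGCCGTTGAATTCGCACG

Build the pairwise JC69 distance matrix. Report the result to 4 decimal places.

X–Y: 6/19 sites differ → p ≈ 0.315789, d = −0.75 ln(1 − 0.421052) = 0.409907 ≈ 0.4099.
X–Z: 4/19 sites differ → p ≈ 0.210526, d = −0.75 ln(1 − 0.280701) = 0.247109 ≈ 0.2471.
Y–Z: 8/19 sites differ → p ≈ 0.421053, d = −0.75 ln(1 − 0.561404) = 0.618132 ≈ 0.6181.

d(X,Y) = 0.4099, d(X,Z) = 0.2471, d(Y,Z) = 0.6181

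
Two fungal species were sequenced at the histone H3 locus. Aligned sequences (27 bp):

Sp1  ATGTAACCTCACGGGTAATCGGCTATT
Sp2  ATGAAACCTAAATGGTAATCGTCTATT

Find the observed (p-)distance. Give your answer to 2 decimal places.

The sequences differ at 5 of 27 positions (sites 4, 10, 12, 13, 22).
p = 5/27 = 0.185185… ≈ 0.19 (to 2 d.p.).

0.19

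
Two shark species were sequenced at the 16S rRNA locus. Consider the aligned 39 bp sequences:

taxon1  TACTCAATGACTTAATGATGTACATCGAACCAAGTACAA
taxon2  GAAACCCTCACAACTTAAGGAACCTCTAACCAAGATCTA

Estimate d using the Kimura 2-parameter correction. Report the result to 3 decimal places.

Of 39 sites, 1 differences are transitions and 17 are transversions, so P = 1/39 ≈ 0.025641 and Q = 17/39 ≈ 0.435897.
Under the Kimura two-parameter model, d = −½ ln(1 − 2P − Q) − ¼ ln(1 − 2Q).
1 − 2P − Q = 0.512821, giving −½ ln(0.512821) = 0.333914.
1 − 2Q = 0.128206, giving −¼ ln(0.128206) = 0.513529.
d = 0.333914 + 0.513529 = 0.847443.

0.847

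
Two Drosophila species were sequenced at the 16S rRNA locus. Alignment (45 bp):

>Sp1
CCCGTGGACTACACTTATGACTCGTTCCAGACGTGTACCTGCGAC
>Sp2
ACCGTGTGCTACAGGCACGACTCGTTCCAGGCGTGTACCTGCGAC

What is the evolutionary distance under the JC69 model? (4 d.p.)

0.2029

The sequences differ at 8 of 45 sites (1, 7, 8, 14, 15, 16, 18, 31), so p = 8/45 ≈ 0.177778.
d = −(3/4) ln(1 − 4p/3) = −0.75 ln(1 − 0.237037) = −0.75 ln(0.762963)
  = −0.75 × (-0.270546) = 0.202910 substitutions/site.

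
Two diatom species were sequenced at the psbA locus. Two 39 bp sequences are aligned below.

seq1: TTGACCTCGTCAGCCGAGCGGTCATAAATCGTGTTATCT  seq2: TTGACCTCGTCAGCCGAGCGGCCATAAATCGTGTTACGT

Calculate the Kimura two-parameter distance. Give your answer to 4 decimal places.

0.0818

Of 39 sites, 2 differences are transitions and 1 are transversions, so P = 2/39 ≈ 0.051282 and Q = 1/39 ≈ 0.025641.
Under the Kimura two-parameter model, d = −½ ln(1 − 2P − Q) − ¼ ln(1 − 2Q).
1 − 2P − Q = 0.871795, giving −½ ln(0.871795) = 0.068600.
1 − 2Q = 0.948718, giving −¼ ln(0.948718) = 0.013161.
d = 0.068600 + 0.013161 = 0.081761.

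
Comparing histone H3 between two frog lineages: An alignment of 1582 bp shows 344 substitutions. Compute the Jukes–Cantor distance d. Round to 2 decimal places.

p = 344/1582 ≈ 0.217446.
d = −(3/4) ln(1 − 4p/3) = −0.75 ln(1 − 0.289928) = −0.75 ln(0.710072)
  = −0.75 × (-0.342389) = 0.256792 substitutions/site.

0.26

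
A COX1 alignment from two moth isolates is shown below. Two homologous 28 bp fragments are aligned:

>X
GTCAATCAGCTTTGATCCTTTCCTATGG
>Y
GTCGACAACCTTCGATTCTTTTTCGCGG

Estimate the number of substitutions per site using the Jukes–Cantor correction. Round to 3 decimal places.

0.556

The sequences differ at 11 of 28 sites, so p = 11/28 ≈ 0.392857.
d = −(3/4) ln(1 − 4p/3) = −0.75 ln(1 − 0.523809) = −0.75 ln(0.476191)
  = −0.75 × (-0.741936) = 0.556452 substitutions/site.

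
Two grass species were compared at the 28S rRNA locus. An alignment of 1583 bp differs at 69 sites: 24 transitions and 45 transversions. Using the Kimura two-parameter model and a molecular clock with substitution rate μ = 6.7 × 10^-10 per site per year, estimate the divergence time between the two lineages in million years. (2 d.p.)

P = 24/1583 ≈ 0.015161 and Q = 45/1583 ≈ 0.028427.
Under the Kimura two-parameter model, d = −½ ln(1 − 2P − Q) − ¼ ln(1 − 2Q).
1 − 2P − Q = 0.941251, giving −½ ln(0.941251) = 0.030273.
1 − 2Q = 0.943146, giving −¼ ln(0.943146) = 0.014634.
d = 0.030273 + 0.014634 = 0.044907.
Under a molecular clock d = 2μt, so t = d/(2μ) = 0.044907 / (2 × 6.7 × 10^-10) = 33.51 million years.

33.51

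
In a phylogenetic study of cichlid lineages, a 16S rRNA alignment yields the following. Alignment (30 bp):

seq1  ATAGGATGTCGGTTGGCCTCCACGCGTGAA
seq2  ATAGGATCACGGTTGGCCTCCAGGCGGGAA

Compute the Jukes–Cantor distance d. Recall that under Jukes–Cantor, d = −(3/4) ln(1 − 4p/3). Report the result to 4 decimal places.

0.1468

The sequences differ at 4 of 30 sites (8, 9, 23, 27), so p = 4/30 ≈ 0.133333.
d = −(3/4) ln(1 − 4p/3) = −0.75 ln(1 − 0.177777) = −0.75 ln(0.822223)
  = −0.75 × (-0.195744) = 0.146808 substitutions/site.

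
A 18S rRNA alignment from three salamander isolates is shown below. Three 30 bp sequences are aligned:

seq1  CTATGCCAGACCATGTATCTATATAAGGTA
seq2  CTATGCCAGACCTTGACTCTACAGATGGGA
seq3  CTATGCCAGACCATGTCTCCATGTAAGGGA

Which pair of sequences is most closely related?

seq1 and seq3

seq1–seq2: 7/30 differ, p = 0.233, d = 0.280.
seq1–seq3: 4/30 differ, p = 0.133, d = 0.147.
seq2–seq3: 7/30 differ, p = 0.233, d = 0.280.
The smallest distance is between seq1 and seq3.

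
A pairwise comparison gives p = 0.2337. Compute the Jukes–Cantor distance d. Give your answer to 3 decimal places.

d = −(3/4) ln(1 − 4p/3) = −0.75 ln(1 − 0.3116) = −0.75 ln(0.6884)
  = −0.75 × (-0.373385) = 0.280039 substitutions/site.

0.280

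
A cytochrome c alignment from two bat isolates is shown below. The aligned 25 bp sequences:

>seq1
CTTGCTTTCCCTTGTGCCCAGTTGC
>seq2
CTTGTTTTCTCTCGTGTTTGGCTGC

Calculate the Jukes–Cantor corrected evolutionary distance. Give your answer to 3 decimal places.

0.417

The sequences differ at 8 of 25 sites (5, 10, 13, 17, 18, 19, 20, 22), so p = 8/25 = 0.32.
d = −(3/4) ln(1 − 4p/3) = −0.75 ln(1 − 0.426667) = −0.75 ln(0.573333)
  = −0.75 × (-0.556289) = 0.417217 substitutions/site.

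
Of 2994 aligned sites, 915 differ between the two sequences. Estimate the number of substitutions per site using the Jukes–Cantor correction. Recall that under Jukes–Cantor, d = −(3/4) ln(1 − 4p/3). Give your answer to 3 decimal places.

0.393

p = 915/2994 ≈ 0.305611.
d = −(3/4) ln(1 − 4p/3) = −0.75 ln(1 − 0.407481) = −0.75 ln(0.592519)
  = −0.75 × (-0.523372) = 0.392529 substitutions/site.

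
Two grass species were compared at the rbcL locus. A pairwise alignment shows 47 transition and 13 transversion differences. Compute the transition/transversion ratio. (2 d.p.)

3.62

R = 47/13 = 3.615384… ≈ 3.62 (to 2 d.p.).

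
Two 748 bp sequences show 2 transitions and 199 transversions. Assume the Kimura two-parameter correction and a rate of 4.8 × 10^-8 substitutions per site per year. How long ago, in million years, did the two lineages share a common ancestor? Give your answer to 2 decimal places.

P = 2/748 ≈ 0.002674 and Q = 199/748 ≈ 0.266043.
Under the Kimura two-parameter model, d = −½ ln(1 − 2P − Q) − ¼ ln(1 − 2Q).
1 − 2P − Q = 0.728609, giving −½ ln(0.728609) = 0.158309.
1 − 2Q = 0.467914, giving −¼ ln(0.467914) = 0.189868.
d = 0.158309 + 0.189868 = 0.348177.
Under a molecular clock d = 2μt, so t = d/(2μ) = 0.348177 / (2 × 4.8 × 10^-8) = 3.63 million years.

3.63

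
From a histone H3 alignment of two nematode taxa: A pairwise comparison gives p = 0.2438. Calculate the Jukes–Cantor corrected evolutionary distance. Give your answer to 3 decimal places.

0.295

d = −(3/4) ln(1 − 4p/3) = −0.75 ln(1 − 0.325067) = −0.75 ln(0.674933)
  = −0.75 × (-0.393142) = 0.294857 substitutions/site.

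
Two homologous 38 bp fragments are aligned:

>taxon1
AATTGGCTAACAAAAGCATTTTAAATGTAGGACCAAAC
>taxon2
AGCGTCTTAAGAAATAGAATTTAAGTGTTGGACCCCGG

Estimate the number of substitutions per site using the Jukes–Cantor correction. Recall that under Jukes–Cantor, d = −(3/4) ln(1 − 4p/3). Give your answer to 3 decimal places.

The sequences differ at 17 of 38 sites, so p = 17/38 ≈ 0.447368.
d = −(3/4) ln(1 − 4p/3) = −0.75 ln(1 − 0.596491) = −0.75 ln(0.403509)
  = −0.75 × (-0.907556) = 0.680667 substitutions/site.

0.681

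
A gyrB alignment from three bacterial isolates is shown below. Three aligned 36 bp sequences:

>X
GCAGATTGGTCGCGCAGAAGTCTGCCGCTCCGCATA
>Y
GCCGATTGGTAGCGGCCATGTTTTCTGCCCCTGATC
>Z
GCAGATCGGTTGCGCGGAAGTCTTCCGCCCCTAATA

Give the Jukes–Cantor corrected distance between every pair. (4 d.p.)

X–Y: 13/36 sites differ → p ≈ 0.361111, d = −0.75 ln(1 − 0.481481) = 0.492584 ≈ 0.4926.
X–Z: 7/36 sites differ → p ≈ 0.194444, d = −0.75 ln(1 − 0.259259) = 0.225078 ≈ 0.2251.
Y–Z: 11/36 sites differ → p ≈ 0.305556, d = −0.75 ln(1 − 0.407408) = 0.392437 ≈ 0.3924.

d(X,Y) = 0.4926, d(X,Z) = 0.2251, d(Y,Z) = 0.3924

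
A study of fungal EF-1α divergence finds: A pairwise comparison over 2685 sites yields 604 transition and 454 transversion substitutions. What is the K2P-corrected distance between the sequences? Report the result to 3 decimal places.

P = 604/2685 ≈ 0.224953 and Q = 454/2685 ≈ 0.169088.
Under the Kimura two-parameter model, d = −½ ln(1 − 2P − Q) − ¼ ln(1 − 2Q).
1 − 2P − Q = 0.381006, giving −½ ln(0.381006) = 0.482470.
1 − 2Q = 0.661824, giving −¼ ln(0.661824) = 0.103189.
d = 0.482470 + 0.103189 = 0.585659.

0.586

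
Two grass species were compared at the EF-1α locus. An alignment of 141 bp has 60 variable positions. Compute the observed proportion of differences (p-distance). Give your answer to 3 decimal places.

p = 60/141 = 0.425531… ≈ 0.426 (to 3 d.p.).

0.426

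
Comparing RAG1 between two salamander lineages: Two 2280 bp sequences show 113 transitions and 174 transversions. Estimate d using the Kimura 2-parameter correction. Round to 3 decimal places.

P = 113/2280 ≈ 0.049561 and Q = 174/2280 ≈ 0.076316.
Under the Kimura two-parameter model, d = −½ ln(1 − 2P − Q) − ¼ ln(1 − 2Q).
1 − 2P − Q = 0.824562, giving −½ ln(0.824562) = 0.096451.
1 − 2Q = 0.847368, giving −¼ ln(0.847368) = 0.041405.
d = 0.096451 + 0.041405 = 0.137856.

0.138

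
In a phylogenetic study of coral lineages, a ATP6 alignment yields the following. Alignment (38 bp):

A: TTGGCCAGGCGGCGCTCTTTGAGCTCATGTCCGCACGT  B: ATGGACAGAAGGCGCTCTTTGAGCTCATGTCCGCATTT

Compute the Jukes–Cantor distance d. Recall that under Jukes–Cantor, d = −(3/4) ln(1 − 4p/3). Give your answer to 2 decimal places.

The sequences differ at 6 of 38 sites (1, 5, 9, 10, 36, 37), so p = 6/38 ≈ 0.157895.
d = −(3/4) ln(1 − 4p/3) = −0.75 ln(1 − 0.210527) = −0.75 ln(0.789473)
  = −0.75 × (-0.236390) = 0.177293 substitutions/site.

0.18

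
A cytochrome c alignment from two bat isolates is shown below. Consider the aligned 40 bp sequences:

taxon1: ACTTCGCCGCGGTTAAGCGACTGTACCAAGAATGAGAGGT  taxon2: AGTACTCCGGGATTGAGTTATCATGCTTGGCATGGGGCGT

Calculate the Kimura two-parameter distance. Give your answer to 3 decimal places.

Of 40 sites, 11 differences are transitions and 8 are transversions, so P = 11/40 = 0.275 and Q = 8/40 = 0.2.
Under the Kimura two-parameter model, d = −½ ln(1 − 2P − Q) − ¼ ln(1 − 2Q).
1 − 2P − Q = 0.25, giving −½ ln(0.25) = 0.693147.
1 − 2Q = 0.6, giving −¼ ln(0.6) = 0.127706.
d = 0.693147 + 0.127706 = 0.820853.

0.821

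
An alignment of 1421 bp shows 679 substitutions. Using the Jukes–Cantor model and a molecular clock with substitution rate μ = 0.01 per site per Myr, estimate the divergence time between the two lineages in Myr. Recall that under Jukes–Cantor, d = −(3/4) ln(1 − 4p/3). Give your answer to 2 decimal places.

p = 679/1421 ≈ 0.477833.
d = −(3/4) ln(1 − 4p/3) = −0.75 ln(1 − 0.637111) = −0.75 ln(0.362889)
  = −0.75 × (-1.013658) = 0.760244 substitutions/site.
Under a molecular clock d = 2μt, so t = d/(2μ) = 0.760244 / (2 × 0.01) = 38.01 Myr.

38.01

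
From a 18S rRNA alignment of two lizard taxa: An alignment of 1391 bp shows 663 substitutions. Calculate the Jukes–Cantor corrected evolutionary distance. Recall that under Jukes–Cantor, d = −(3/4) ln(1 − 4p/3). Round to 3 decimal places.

0.757

p = 663/1391 ≈ 0.476636.
d = −(3/4) ln(1 − 4p/3) = −0.75 ln(1 − 0.635515) = −0.75 ln(0.364485)
  = −0.75 × (-1.009270) = 0.756953 substitutions/site.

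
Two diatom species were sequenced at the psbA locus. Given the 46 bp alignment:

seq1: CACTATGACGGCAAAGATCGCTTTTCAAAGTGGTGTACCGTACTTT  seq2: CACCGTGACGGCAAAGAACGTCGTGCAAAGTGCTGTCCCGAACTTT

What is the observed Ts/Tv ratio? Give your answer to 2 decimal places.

Transitions are A↔G and C↔T; transversions are all other mismatches.
Transitions: 4. Transversions: 6.
R = 4/6 = 0.666666… ≈ 0.67 (to 2 d.p.).

0.67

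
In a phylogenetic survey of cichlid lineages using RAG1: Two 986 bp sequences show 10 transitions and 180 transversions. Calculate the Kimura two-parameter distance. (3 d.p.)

0.227

P = 10/986 ≈ 0.010142 and Q = 180/986 ≈ 0.182556.
Under the Kimura two-parameter model, d = −½ ln(1 − 2P − Q) − ¼ ln(1 − 2Q).
1 − 2P − Q = 0.79716, giving −½ ln(0.79716) = 0.113350.
1 − 2Q = 0.634888, giving −¼ ln(0.634888) = 0.113577.
d = 0.113350 + 0.113577 = 0.226927.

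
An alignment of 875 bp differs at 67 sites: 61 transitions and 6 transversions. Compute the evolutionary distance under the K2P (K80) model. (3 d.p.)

0.083

P = 61/875 ≈ 0.069714 and Q = 6/875 ≈ 0.006857.
Under the Kimura two-parameter model, d = −½ ln(1 − 2P − Q) − ¼ ln(1 − 2Q).
1 − 2P − Q = 0.853715, giving −½ ln(0.853715) = 0.079079.
1 − 2Q = 0.986286, giving −¼ ln(0.986286) = 0.003452.
d = 0.079079 + 0.003452 = 0.082531.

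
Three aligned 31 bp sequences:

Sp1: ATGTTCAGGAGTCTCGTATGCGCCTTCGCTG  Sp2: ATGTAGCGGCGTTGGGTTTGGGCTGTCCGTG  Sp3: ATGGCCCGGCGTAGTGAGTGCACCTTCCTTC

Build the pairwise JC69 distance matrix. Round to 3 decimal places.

Sp1–Sp2: 13/31 sites differ → p ≈ 0.419355, d = −0.75 ln(1 − 0.55914) = 0.614271 ≈ 0.614.
Sp1–Sp3: 13/31 sites differ → p ≈ 0.419355, d = −0.75 ln(1 − 0.55914) = 0.614271 ≈ 0.614.
Sp2–Sp3: 13/31 sites differ → p ≈ 0.419355, d = −0.75 ln(1 − 0.55914) = 0.614271 ≈ 0.614.

d(Sp1,Sp2) = 0.614, d(Sp1,Sp3) = 0.614, d(Sp2,Sp3) = 0.614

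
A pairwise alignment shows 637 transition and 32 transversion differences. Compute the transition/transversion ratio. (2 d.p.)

19.91

R = 637/32 = 19.90625 ≈ 19.91 (to 2 d.p.).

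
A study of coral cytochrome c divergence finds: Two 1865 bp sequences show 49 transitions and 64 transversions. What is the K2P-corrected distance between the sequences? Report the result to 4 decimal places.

P = 49/1865 ≈ 0.026273 and Q = 64/1865 ≈ 0.034316.
Under the Kimura two-parameter model, d = −½ ln(1 − 2P − Q) − ¼ ln(1 − 2Q).
1 − 2P − Q = 0.913138, giving −½ ln(0.913138) = 0.045434.
1 − 2Q = 0.931368, giving −¼ ln(0.931368) = 0.017775.
d = 0.045434 + 0.017775 = 0.063209.

0.0632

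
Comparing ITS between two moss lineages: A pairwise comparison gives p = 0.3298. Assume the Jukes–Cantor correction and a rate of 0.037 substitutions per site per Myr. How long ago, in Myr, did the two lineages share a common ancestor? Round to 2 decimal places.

d = −(3/4) ln(1 − 4p/3) = −0.75 ln(1 − 0.439733) = −0.75 ln(0.560267)
  = −0.75 × (-0.579342) = 0.434507 substitutions/site.
Under a molecular clock d = 2μt, so t = d/(2μ) = 0.434507 / (2 × 0.037) = 5.87 Myr.

5.87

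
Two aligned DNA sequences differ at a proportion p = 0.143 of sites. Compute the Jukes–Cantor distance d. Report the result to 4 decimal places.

d = −(3/4) ln(1 − 4p/3) = −0.75 ln(1 − 0.190667) = −0.75 ln(0.809333)
  = −0.75 × (-0.211545) = 0.158659 substitutions/site.

0.1587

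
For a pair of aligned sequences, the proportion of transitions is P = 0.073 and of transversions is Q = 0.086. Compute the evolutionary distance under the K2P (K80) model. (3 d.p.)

0.179

Under the Kimura two-parameter model, d = −½ ln(1 − 2P − Q) − ¼ ln(1 − 2Q).
1 − 2P − Q = 0.768, giving −½ ln(0.768) = 0.131983.
1 − 2Q = 0.828, giving −¼ ln(0.828) = 0.047186.
d = 0.131983 + 0.047186 = 0.179169.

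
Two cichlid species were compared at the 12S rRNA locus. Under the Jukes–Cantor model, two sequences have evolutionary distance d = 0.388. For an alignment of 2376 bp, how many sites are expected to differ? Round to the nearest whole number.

Invert JC69: p = (3/4)(1 − e^(−4d/3)) = 0.75 × (1 − e^(-0.517333)) = 0.75 × (1 − 0.596108) = 0.302919.
Expected differing sites = pL ≈ 0.302919 × 2376 = 719.735544 ≈ 720.

720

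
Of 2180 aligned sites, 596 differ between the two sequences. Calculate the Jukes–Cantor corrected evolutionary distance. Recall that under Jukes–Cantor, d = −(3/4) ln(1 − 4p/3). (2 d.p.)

0.34

p = 596/2180 ≈ 0.273394.
d = −(3/4) ln(1 − 4p/3) = −0.75 ln(1 − 0.364525) = −0.75 ln(0.635475)
  = −0.75 × (-0.453383) = 0.340037 substitutions/site.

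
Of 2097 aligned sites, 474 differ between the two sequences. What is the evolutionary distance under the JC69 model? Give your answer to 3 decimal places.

0.269

p = 474/2097 ≈ 0.226037.
d = −(3/4) ln(1 − 4p/3) = −0.75 ln(1 − 0.301383) = −0.75 ln(0.698617)
  = −0.75 × (-0.358653) = 0.268990 substitutions/site.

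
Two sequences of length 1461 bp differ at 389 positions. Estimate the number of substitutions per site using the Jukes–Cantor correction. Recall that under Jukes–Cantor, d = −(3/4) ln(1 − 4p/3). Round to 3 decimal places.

p = 389/1461 ≈ 0.266256.
d = −(3/4) ln(1 − 4p/3) = −0.75 ln(1 − 0.355008) = −0.75 ln(0.644992)
  = −0.75 × (-0.438517) = 0.328888 substitutions/site.

0.329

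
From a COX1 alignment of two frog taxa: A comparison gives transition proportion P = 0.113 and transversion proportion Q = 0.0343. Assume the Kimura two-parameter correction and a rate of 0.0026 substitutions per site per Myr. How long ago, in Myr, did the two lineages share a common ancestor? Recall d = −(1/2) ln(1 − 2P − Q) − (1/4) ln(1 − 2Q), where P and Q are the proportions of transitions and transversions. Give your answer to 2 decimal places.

Under the Kimura two-parameter model, d = −½ ln(1 − 2P − Q) − ¼ ln(1 − 2Q).
1 − 2P − Q = 0.7397, giving −½ ln(0.7397) = 0.150755.
1 − 2Q = 0.9314, giving −¼ ln(0.9314) = 0.017767.
d = 0.150755 + 0.017767 = 0.168522.
Under a molecular clock d = 2μt, so t = d/(2μ) = 0.168522 / (2 × 0.0026) = 32.41 Myr.

32.41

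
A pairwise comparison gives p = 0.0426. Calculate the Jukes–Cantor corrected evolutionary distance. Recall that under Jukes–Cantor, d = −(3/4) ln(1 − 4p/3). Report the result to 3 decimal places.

0.044

d = −(3/4) ln(1 − 4p/3) = −0.75 ln(1 − 0.0568) = −0.75 ln(0.9432)
  = −0.75 × (-0.058477) = 0.043858 substitutions/site.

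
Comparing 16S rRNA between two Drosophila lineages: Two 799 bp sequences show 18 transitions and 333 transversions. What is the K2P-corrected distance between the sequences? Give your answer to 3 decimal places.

P = 18/799 ≈ 0.022528 and Q = 333/799 ≈ 0.416771.
Under the Kimura two-parameter model, d = −½ ln(1 − 2P − Q) − ¼ ln(1 − 2Q).
1 − 2P − Q = 0.538173, giving −½ ln(0.538173) = 0.309788.
1 − 2Q = 0.166458, giving −¼ ln(0.166458) = 0.448253.
d = 0.309788 + 0.448253 = 0.758041.

0.758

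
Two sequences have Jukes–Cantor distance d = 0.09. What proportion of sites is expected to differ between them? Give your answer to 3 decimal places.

p = (3/4)(1 − e^(−4d/3)) = 0.75 × (1 − e^(-0.12)) = 0.75 × (1 − 0.886920) = 0.084810.

0.085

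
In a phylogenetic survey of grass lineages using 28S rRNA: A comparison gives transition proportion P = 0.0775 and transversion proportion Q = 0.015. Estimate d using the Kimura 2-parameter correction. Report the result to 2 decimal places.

Under the Kimura two-parameter model, d = −½ ln(1 − 2P − Q) − ¼ ln(1 − 2Q).
1 − 2P − Q = 0.83, giving −½ ln(0.83) = 0.093165.
1 − 2Q = 0.97, giving −¼ ln(0.97) = 0.007615.
d = 0.093165 + 0.007615 = 0.100780.

0.10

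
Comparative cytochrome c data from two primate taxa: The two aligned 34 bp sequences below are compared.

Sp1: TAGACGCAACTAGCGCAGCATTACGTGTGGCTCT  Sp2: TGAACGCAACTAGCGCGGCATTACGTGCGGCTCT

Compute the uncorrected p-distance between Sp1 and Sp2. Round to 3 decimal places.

The sequences differ at 4 of 34 positions (sites 2, 3, 17, 28).
p = 4/34 = 0.117647… ≈ 0.118 (to 3 d.p.).

0.118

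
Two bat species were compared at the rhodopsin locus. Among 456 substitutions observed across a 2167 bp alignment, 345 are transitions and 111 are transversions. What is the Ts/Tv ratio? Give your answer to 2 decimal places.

3.11

R = 345/111 = 3.108108… ≈ 3.11 (to 2 d.p.).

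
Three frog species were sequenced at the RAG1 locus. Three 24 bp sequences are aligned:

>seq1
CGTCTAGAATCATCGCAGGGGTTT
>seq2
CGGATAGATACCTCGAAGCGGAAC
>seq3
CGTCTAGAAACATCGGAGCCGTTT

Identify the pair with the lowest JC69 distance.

seq1–seq2: 10/24 differ, p = 0.417, d = 0.608.
seq1–seq3: 4/24 differ, p = 0.167, d = 0.188.
seq2–seq3: 9/24 differ, p = 0.375, d = 0.520.
The smallest distance is between seq1 and seq3.

seq1 and seq3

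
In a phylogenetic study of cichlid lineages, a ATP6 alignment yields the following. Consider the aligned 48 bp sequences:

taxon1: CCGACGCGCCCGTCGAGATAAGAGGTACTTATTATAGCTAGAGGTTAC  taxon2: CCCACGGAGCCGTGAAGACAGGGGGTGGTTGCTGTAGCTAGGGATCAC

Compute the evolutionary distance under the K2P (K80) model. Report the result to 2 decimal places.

0.52

Of 48 sites, 12 differences are transitions and 5 are transversions, so P = 12/48 = 0.25 and Q = 5/48 ≈ 0.104167.
Under the Kimura two-parameter model, d = −½ ln(1 − 2P − Q) − ¼ ln(1 − 2Q).
1 − 2P − Q = 0.395833, giving −½ ln(0.395833) = 0.463381.
1 − 2Q = 0.791666, giving −¼ ln(0.791666) = 0.058404.
d = 0.463381 + 0.058404 = 0.521785.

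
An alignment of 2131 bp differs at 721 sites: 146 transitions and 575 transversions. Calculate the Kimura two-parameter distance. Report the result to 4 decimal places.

0.4551

P = 146/2131 ≈ 0.068512 and Q = 575/2131 ≈ 0.269826.
Under the Kimura two-parameter model, d = −½ ln(1 − 2P − Q) − ¼ ln(1 − 2Q).
1 − 2P − Q = 0.59315, giving −½ ln(0.59315) = 0.261154.
1 − 2Q = 0.460348, giving −¼ ln(0.460348) = 0.193943.
d = 0.261154 + 0.193943 = 0.455097.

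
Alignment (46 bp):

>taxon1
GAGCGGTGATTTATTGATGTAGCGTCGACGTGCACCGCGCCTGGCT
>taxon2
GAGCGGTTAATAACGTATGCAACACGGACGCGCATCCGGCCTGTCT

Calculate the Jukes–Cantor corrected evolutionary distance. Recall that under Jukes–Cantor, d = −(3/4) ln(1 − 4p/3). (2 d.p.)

0.47

The sequences differ at 16 of 46 sites, so p = 16/46 ≈ 0.347826.
d = −(3/4) ln(1 − 4p/3) = −0.75 ln(1 − 0.463768) = −0.75 ln(0.536232)
  = −0.75 × (-0.623188) = 0.467391 substitutions/site.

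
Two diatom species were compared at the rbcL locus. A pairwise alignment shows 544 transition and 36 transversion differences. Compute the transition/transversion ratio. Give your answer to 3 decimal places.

15.111

R = 544/36 = 15.111111… ≈ 15.111 (to 3 d.p.).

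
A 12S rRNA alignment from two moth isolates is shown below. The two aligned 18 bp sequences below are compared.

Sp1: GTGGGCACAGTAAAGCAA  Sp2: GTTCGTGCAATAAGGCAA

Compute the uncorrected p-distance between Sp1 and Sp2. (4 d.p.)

The sequences differ at 6 of 18 positions (sites 3, 4, 6, 7, 10, 14).
p = 6/18 = 0.333333… ≈ 0.3333 (to 4 d.p.).

0.3333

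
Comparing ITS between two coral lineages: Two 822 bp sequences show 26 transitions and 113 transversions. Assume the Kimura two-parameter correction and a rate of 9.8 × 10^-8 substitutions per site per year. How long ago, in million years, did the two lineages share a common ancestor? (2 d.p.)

P = 26/822 ≈ 0.03163 and Q = 113/822 ≈ 0.13747.
Under the Kimura two-parameter model, d = −½ ln(1 − 2P − Q) − ¼ ln(1 − 2Q).
1 − 2P − Q = 0.79927, giving −½ ln(0.79927) = 0.112028.
1 − 2Q = 0.72506, giving −¼ ln(0.72506) = 0.080375.
d = 0.112028 + 0.080375 = 0.192403.
Under a molecular clock d = 2μt, so t = d/(2μ) = 0.192403 / (2 × 9.8 × 10^-8) = 0.98 million years.

0.98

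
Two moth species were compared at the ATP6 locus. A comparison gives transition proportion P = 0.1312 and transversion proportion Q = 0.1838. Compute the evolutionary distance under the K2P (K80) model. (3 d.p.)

0.410

Under the Kimura two-parameter model, d = −½ ln(1 − 2P − Q) − ¼ ln(1 − 2Q).
1 − 2P − Q = 0.5538, giving −½ ln(0.5538) = 0.295476.
1 − 2Q = 0.6324, giving −¼ ln(0.6324) = 0.114558.
d = 0.295476 + 0.114558 = 0.410034.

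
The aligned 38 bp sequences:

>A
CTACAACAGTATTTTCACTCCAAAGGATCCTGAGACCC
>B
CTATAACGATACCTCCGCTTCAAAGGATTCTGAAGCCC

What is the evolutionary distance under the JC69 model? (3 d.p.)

0.366

The sequences differ at 11 of 38 sites, so p = 11/38 ≈ 0.289474.
d = −(3/4) ln(1 − 4p/3) = −0.75 ln(1 − 0.385965) = −0.75 ln(0.614035)
  = −0.75 × (-0.487703) = 0.365777 substitutions/site.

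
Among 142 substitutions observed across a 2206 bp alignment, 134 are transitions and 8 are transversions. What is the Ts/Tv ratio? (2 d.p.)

16.75

R = 134/8 = 16.75.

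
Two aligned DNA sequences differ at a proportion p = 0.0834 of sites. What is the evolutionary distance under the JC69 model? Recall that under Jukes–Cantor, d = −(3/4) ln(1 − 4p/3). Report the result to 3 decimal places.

d = −(3/4) ln(1 − 4p/3) = −0.75 ln(1 − 0.1112) = −0.75 ln(0.8888)
  = −0.75 × (-0.117883) = 0.088412 substitutions/site.

0.088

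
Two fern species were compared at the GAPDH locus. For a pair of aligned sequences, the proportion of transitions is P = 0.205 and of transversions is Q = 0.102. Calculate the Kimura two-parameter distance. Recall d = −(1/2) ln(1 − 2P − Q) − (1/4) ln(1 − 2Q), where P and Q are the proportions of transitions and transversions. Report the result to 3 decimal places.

Under the Kimura two-parameter model, d = −½ ln(1 − 2P − Q) − ¼ ln(1 − 2Q).
1 − 2P − Q = 0.488, giving −½ ln(0.488) = 0.358720.
1 − 2Q = 0.796, giving −¼ ln(0.796) = 0.057039.
d = 0.358720 + 0.057039 = 0.415759.

0.416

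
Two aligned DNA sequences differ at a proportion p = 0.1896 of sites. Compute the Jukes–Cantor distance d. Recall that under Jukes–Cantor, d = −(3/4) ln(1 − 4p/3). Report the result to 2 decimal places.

d = −(3/4) ln(1 − 4p/3) = −0.75 ln(1 − 0.2528) = −0.75 ln(0.7472)
  = −0.75 × (-0.291422) = 0.218567 substitutions/site.

0.22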